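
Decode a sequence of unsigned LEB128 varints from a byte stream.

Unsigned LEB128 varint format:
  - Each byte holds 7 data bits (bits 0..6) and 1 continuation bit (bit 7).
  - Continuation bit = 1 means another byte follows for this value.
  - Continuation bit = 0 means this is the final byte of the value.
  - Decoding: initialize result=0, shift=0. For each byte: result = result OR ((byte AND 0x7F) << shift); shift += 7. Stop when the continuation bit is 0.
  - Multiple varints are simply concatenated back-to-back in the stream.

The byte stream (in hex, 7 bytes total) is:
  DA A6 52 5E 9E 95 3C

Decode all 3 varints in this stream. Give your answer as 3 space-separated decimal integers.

  byte[0]=0xDA cont=1 payload=0x5A=90: acc |= 90<<0 -> acc=90 shift=7
  byte[1]=0xA6 cont=1 payload=0x26=38: acc |= 38<<7 -> acc=4954 shift=14
  byte[2]=0x52 cont=0 payload=0x52=82: acc |= 82<<14 -> acc=1348442 shift=21 [end]
Varint 1: bytes[0:3] = DA A6 52 -> value 1348442 (3 byte(s))
  byte[3]=0x5E cont=0 payload=0x5E=94: acc |= 94<<0 -> acc=94 shift=7 [end]
Varint 2: bytes[3:4] = 5E -> value 94 (1 byte(s))
  byte[4]=0x9E cont=1 payload=0x1E=30: acc |= 30<<0 -> acc=30 shift=7
  byte[5]=0x95 cont=1 payload=0x15=21: acc |= 21<<7 -> acc=2718 shift=14
  byte[6]=0x3C cont=0 payload=0x3C=60: acc |= 60<<14 -> acc=985758 shift=21 [end]
Varint 3: bytes[4:7] = 9E 95 3C -> value 985758 (3 byte(s))

Answer: 1348442 94 985758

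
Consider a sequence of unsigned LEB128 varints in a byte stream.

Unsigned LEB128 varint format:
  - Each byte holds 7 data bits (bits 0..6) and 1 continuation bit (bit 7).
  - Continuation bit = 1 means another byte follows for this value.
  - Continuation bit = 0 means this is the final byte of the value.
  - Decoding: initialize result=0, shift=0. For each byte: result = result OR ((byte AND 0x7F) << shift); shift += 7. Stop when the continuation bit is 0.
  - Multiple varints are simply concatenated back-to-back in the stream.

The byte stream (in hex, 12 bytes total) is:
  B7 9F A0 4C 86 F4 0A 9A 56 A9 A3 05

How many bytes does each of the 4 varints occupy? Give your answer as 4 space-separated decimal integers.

  byte[0]=0xB7 cont=1 payload=0x37=55: acc |= 55<<0 -> acc=55 shift=7
  byte[1]=0x9F cont=1 payload=0x1F=31: acc |= 31<<7 -> acc=4023 shift=14
  byte[2]=0xA0 cont=1 payload=0x20=32: acc |= 32<<14 -> acc=528311 shift=21
  byte[3]=0x4C cont=0 payload=0x4C=76: acc |= 76<<21 -> acc=159911863 shift=28 [end]
Varint 1: bytes[0:4] = B7 9F A0 4C -> value 159911863 (4 byte(s))
  byte[4]=0x86 cont=1 payload=0x06=6: acc |= 6<<0 -> acc=6 shift=7
  byte[5]=0xF4 cont=1 payload=0x74=116: acc |= 116<<7 -> acc=14854 shift=14
  byte[6]=0x0A cont=0 payload=0x0A=10: acc |= 10<<14 -> acc=178694 shift=21 [end]
Varint 2: bytes[4:7] = 86 F4 0A -> value 178694 (3 byte(s))
  byte[7]=0x9A cont=1 payload=0x1A=26: acc |= 26<<0 -> acc=26 shift=7
  byte[8]=0x56 cont=0 payload=0x56=86: acc |= 86<<7 -> acc=11034 shift=14 [end]
Varint 3: bytes[7:9] = 9A 56 -> value 11034 (2 byte(s))
  byte[9]=0xA9 cont=1 payload=0x29=41: acc |= 41<<0 -> acc=41 shift=7
  byte[10]=0xA3 cont=1 payload=0x23=35: acc |= 35<<7 -> acc=4521 shift=14
  byte[11]=0x05 cont=0 payload=0x05=5: acc |= 5<<14 -> acc=86441 shift=21 [end]
Varint 4: bytes[9:12] = A9 A3 05 -> value 86441 (3 byte(s))

Answer: 4 3 2 3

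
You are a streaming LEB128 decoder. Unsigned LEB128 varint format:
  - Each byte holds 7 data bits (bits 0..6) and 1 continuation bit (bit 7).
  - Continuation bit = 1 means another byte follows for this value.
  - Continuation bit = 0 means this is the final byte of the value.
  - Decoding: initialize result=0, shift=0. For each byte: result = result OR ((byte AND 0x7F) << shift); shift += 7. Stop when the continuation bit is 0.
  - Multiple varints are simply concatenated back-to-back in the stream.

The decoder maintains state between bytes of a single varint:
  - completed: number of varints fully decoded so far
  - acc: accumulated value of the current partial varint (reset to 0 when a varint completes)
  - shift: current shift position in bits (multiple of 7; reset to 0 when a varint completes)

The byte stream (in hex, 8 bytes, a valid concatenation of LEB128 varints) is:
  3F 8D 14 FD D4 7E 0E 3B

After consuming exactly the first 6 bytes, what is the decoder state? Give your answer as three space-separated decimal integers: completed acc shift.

byte[0]=0x3F cont=0 payload=0x3F: varint #1 complete (value=63); reset -> completed=1 acc=0 shift=0
byte[1]=0x8D cont=1 payload=0x0D: acc |= 13<<0 -> completed=1 acc=13 shift=7
byte[2]=0x14 cont=0 payload=0x14: varint #2 complete (value=2573); reset -> completed=2 acc=0 shift=0
byte[3]=0xFD cont=1 payload=0x7D: acc |= 125<<0 -> completed=2 acc=125 shift=7
byte[4]=0xD4 cont=1 payload=0x54: acc |= 84<<7 -> completed=2 acc=10877 shift=14
byte[5]=0x7E cont=0 payload=0x7E: varint #3 complete (value=2075261); reset -> completed=3 acc=0 shift=0

Answer: 3 0 0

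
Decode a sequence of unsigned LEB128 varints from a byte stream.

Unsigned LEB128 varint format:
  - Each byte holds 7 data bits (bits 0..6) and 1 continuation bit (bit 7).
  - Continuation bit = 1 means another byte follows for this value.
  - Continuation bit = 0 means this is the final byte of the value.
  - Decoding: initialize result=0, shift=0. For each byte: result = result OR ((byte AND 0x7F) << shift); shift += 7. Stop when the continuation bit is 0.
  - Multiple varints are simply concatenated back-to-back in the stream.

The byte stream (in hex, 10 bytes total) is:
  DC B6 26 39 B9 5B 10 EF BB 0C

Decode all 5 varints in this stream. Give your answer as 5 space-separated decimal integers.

  byte[0]=0xDC cont=1 payload=0x5C=92: acc |= 92<<0 -> acc=92 shift=7
  byte[1]=0xB6 cont=1 payload=0x36=54: acc |= 54<<7 -> acc=7004 shift=14
  byte[2]=0x26 cont=0 payload=0x26=38: acc |= 38<<14 -> acc=629596 shift=21 [end]
Varint 1: bytes[0:3] = DC B6 26 -> value 629596 (3 byte(s))
  byte[3]=0x39 cont=0 payload=0x39=57: acc |= 57<<0 -> acc=57 shift=7 [end]
Varint 2: bytes[3:4] = 39 -> value 57 (1 byte(s))
  byte[4]=0xB9 cont=1 payload=0x39=57: acc |= 57<<0 -> acc=57 shift=7
  byte[5]=0x5B cont=0 payload=0x5B=91: acc |= 91<<7 -> acc=11705 shift=14 [end]
Varint 3: bytes[4:6] = B9 5B -> value 11705 (2 byte(s))
  byte[6]=0x10 cont=0 payload=0x10=16: acc |= 16<<0 -> acc=16 shift=7 [end]
Varint 4: bytes[6:7] = 10 -> value 16 (1 byte(s))
  byte[7]=0xEF cont=1 payload=0x6F=111: acc |= 111<<0 -> acc=111 shift=7
  byte[8]=0xBB cont=1 payload=0x3B=59: acc |= 59<<7 -> acc=7663 shift=14
  byte[9]=0x0C cont=0 payload=0x0C=12: acc |= 12<<14 -> acc=204271 shift=21 [end]
Varint 5: bytes[7:10] = EF BB 0C -> value 204271 (3 byte(s))

Answer: 629596 57 11705 16 204271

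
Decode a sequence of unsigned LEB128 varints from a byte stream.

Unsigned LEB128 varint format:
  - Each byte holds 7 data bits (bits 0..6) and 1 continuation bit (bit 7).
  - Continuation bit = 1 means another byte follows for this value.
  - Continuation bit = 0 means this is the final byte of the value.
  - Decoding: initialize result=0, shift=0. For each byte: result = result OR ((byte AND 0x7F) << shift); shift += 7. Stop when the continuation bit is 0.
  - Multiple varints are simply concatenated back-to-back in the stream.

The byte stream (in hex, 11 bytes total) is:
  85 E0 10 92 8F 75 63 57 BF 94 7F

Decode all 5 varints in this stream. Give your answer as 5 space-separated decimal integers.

Answer: 274437 1918866 99 87 2083391

Derivation:
  byte[0]=0x85 cont=1 payload=0x05=5: acc |= 5<<0 -> acc=5 shift=7
  byte[1]=0xE0 cont=1 payload=0x60=96: acc |= 96<<7 -> acc=12293 shift=14
  byte[2]=0x10 cont=0 payload=0x10=16: acc |= 16<<14 -> acc=274437 shift=21 [end]
Varint 1: bytes[0:3] = 85 E0 10 -> value 274437 (3 byte(s))
  byte[3]=0x92 cont=1 payload=0x12=18: acc |= 18<<0 -> acc=18 shift=7
  byte[4]=0x8F cont=1 payload=0x0F=15: acc |= 15<<7 -> acc=1938 shift=14
  byte[5]=0x75 cont=0 payload=0x75=117: acc |= 117<<14 -> acc=1918866 shift=21 [end]
Varint 2: bytes[3:6] = 92 8F 75 -> value 1918866 (3 byte(s))
  byte[6]=0x63 cont=0 payload=0x63=99: acc |= 99<<0 -> acc=99 shift=7 [end]
Varint 3: bytes[6:7] = 63 -> value 99 (1 byte(s))
  byte[7]=0x57 cont=0 payload=0x57=87: acc |= 87<<0 -> acc=87 shift=7 [end]
Varint 4: bytes[7:8] = 57 -> value 87 (1 byte(s))
  byte[8]=0xBF cont=1 payload=0x3F=63: acc |= 63<<0 -> acc=63 shift=7
  byte[9]=0x94 cont=1 payload=0x14=20: acc |= 20<<7 -> acc=2623 shift=14
  byte[10]=0x7F cont=0 payload=0x7F=127: acc |= 127<<14 -> acc=2083391 shift=21 [end]
Varint 5: bytes[8:11] = BF 94 7F -> value 2083391 (3 byte(s))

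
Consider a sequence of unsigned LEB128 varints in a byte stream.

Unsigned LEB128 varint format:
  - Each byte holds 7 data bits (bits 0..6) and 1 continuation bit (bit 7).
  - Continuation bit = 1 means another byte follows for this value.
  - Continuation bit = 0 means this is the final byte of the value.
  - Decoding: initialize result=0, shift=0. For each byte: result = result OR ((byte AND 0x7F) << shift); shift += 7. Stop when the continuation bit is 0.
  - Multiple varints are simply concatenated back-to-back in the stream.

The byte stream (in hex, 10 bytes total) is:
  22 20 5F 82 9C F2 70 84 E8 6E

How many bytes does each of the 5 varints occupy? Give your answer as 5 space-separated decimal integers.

  byte[0]=0x22 cont=0 payload=0x22=34: acc |= 34<<0 -> acc=34 shift=7 [end]
Varint 1: bytes[0:1] = 22 -> value 34 (1 byte(s))
  byte[1]=0x20 cont=0 payload=0x20=32: acc |= 32<<0 -> acc=32 shift=7 [end]
Varint 2: bytes[1:2] = 20 -> value 32 (1 byte(s))
  byte[2]=0x5F cont=0 payload=0x5F=95: acc |= 95<<0 -> acc=95 shift=7 [end]
Varint 3: bytes[2:3] = 5F -> value 95 (1 byte(s))
  byte[3]=0x82 cont=1 payload=0x02=2: acc |= 2<<0 -> acc=2 shift=7
  byte[4]=0x9C cont=1 payload=0x1C=28: acc |= 28<<7 -> acc=3586 shift=14
  byte[5]=0xF2 cont=1 payload=0x72=114: acc |= 114<<14 -> acc=1871362 shift=21
  byte[6]=0x70 cont=0 payload=0x70=112: acc |= 112<<21 -> acc=236752386 shift=28 [end]
Varint 4: bytes[3:7] = 82 9C F2 70 -> value 236752386 (4 byte(s))
  byte[7]=0x84 cont=1 payload=0x04=4: acc |= 4<<0 -> acc=4 shift=7
  byte[8]=0xE8 cont=1 payload=0x68=104: acc |= 104<<7 -> acc=13316 shift=14
  byte[9]=0x6E cont=0 payload=0x6E=110: acc |= 110<<14 -> acc=1815556 shift=21 [end]
Varint 5: bytes[7:10] = 84 E8 6E -> value 1815556 (3 byte(s))

Answer: 1 1 1 4 3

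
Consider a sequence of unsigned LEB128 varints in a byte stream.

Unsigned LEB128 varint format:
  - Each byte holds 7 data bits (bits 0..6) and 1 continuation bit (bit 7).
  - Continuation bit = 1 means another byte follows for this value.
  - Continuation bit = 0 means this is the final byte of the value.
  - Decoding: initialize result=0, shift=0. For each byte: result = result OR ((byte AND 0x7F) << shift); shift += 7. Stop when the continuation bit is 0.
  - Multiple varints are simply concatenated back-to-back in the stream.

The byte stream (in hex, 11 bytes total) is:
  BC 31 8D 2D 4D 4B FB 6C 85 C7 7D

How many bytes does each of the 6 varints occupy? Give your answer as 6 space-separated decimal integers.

Answer: 2 2 1 1 2 3

Derivation:
  byte[0]=0xBC cont=1 payload=0x3C=60: acc |= 60<<0 -> acc=60 shift=7
  byte[1]=0x31 cont=0 payload=0x31=49: acc |= 49<<7 -> acc=6332 shift=14 [end]
Varint 1: bytes[0:2] = BC 31 -> value 6332 (2 byte(s))
  byte[2]=0x8D cont=1 payload=0x0D=13: acc |= 13<<0 -> acc=13 shift=7
  byte[3]=0x2D cont=0 payload=0x2D=45: acc |= 45<<7 -> acc=5773 shift=14 [end]
Varint 2: bytes[2:4] = 8D 2D -> value 5773 (2 byte(s))
  byte[4]=0x4D cont=0 payload=0x4D=77: acc |= 77<<0 -> acc=77 shift=7 [end]
Varint 3: bytes[4:5] = 4D -> value 77 (1 byte(s))
  byte[5]=0x4B cont=0 payload=0x4B=75: acc |= 75<<0 -> acc=75 shift=7 [end]
Varint 4: bytes[5:6] = 4B -> value 75 (1 byte(s))
  byte[6]=0xFB cont=1 payload=0x7B=123: acc |= 123<<0 -> acc=123 shift=7
  byte[7]=0x6C cont=0 payload=0x6C=108: acc |= 108<<7 -> acc=13947 shift=14 [end]
Varint 5: bytes[6:8] = FB 6C -> value 13947 (2 byte(s))
  byte[8]=0x85 cont=1 payload=0x05=5: acc |= 5<<0 -> acc=5 shift=7
  byte[9]=0xC7 cont=1 payload=0x47=71: acc |= 71<<7 -> acc=9093 shift=14
  byte[10]=0x7D cont=0 payload=0x7D=125: acc |= 125<<14 -> acc=2057093 shift=21 [end]
Varint 6: bytes[8:11] = 85 C7 7D -> value 2057093 (3 byte(s))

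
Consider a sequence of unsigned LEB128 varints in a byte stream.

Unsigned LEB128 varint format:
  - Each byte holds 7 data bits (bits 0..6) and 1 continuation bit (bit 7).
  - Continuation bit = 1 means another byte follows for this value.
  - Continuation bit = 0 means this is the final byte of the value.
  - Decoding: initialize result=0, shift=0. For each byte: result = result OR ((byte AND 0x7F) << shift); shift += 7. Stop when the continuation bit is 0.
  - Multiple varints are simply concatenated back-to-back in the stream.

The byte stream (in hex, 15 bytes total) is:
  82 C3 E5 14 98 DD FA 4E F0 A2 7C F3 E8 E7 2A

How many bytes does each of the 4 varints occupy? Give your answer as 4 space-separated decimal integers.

Answer: 4 4 3 4

Derivation:
  byte[0]=0x82 cont=1 payload=0x02=2: acc |= 2<<0 -> acc=2 shift=7
  byte[1]=0xC3 cont=1 payload=0x43=67: acc |= 67<<7 -> acc=8578 shift=14
  byte[2]=0xE5 cont=1 payload=0x65=101: acc |= 101<<14 -> acc=1663362 shift=21
  byte[3]=0x14 cont=0 payload=0x14=20: acc |= 20<<21 -> acc=43606402 shift=28 [end]
Varint 1: bytes[0:4] = 82 C3 E5 14 -> value 43606402 (4 byte(s))
  byte[4]=0x98 cont=1 payload=0x18=24: acc |= 24<<0 -> acc=24 shift=7
  byte[5]=0xDD cont=1 payload=0x5D=93: acc |= 93<<7 -> acc=11928 shift=14
  byte[6]=0xFA cont=1 payload=0x7A=122: acc |= 122<<14 -> acc=2010776 shift=21
  byte[7]=0x4E cont=0 payload=0x4E=78: acc |= 78<<21 -> acc=165588632 shift=28 [end]
Varint 2: bytes[4:8] = 98 DD FA 4E -> value 165588632 (4 byte(s))
  byte[8]=0xF0 cont=1 payload=0x70=112: acc |= 112<<0 -> acc=112 shift=7
  byte[9]=0xA2 cont=1 payload=0x22=34: acc |= 34<<7 -> acc=4464 shift=14
  byte[10]=0x7C cont=0 payload=0x7C=124: acc |= 124<<14 -> acc=2036080 shift=21 [end]
Varint 3: bytes[8:11] = F0 A2 7C -> value 2036080 (3 byte(s))
  byte[11]=0xF3 cont=1 payload=0x73=115: acc |= 115<<0 -> acc=115 shift=7
  byte[12]=0xE8 cont=1 payload=0x68=104: acc |= 104<<7 -> acc=13427 shift=14
  byte[13]=0xE7 cont=1 payload=0x67=103: acc |= 103<<14 -> acc=1700979 shift=21
  byte[14]=0x2A cont=0 payload=0x2A=42: acc |= 42<<21 -> acc=89781363 shift=28 [end]
Varint 4: bytes[11:15] = F3 E8 E7 2A -> value 89781363 (4 byte(s))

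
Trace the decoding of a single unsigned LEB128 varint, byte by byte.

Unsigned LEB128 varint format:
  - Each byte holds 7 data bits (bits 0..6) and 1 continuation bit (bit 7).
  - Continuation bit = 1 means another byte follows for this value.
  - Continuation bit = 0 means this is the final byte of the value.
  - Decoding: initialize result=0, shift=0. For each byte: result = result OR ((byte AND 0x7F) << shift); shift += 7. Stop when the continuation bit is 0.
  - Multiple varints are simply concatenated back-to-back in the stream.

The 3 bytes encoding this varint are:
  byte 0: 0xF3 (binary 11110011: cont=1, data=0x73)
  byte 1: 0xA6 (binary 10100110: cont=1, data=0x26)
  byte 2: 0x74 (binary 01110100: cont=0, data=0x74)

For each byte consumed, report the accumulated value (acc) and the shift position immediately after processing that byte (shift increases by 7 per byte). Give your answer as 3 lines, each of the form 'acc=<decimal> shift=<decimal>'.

byte 0=0xF3: payload=0x73=115, contrib = 115<<0 = 115; acc -> 115, shift -> 7
byte 1=0xA6: payload=0x26=38, contrib = 38<<7 = 4864; acc -> 4979, shift -> 14
byte 2=0x74: payload=0x74=116, contrib = 116<<14 = 1900544; acc -> 1905523, shift -> 21

Answer: acc=115 shift=7
acc=4979 shift=14
acc=1905523 shift=21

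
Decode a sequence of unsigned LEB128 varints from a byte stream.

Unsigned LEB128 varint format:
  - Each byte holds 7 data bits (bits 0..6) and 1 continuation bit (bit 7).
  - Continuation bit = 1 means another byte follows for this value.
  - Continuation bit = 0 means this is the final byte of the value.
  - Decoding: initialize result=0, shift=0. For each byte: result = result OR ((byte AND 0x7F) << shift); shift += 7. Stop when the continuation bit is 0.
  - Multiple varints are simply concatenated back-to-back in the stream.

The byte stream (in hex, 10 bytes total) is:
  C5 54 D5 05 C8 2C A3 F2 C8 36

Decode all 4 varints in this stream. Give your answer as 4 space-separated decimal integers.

Answer: 10821 725 5704 114440483

Derivation:
  byte[0]=0xC5 cont=1 payload=0x45=69: acc |= 69<<0 -> acc=69 shift=7
  byte[1]=0x54 cont=0 payload=0x54=84: acc |= 84<<7 -> acc=10821 shift=14 [end]
Varint 1: bytes[0:2] = C5 54 -> value 10821 (2 byte(s))
  byte[2]=0xD5 cont=1 payload=0x55=85: acc |= 85<<0 -> acc=85 shift=7
  byte[3]=0x05 cont=0 payload=0x05=5: acc |= 5<<7 -> acc=725 shift=14 [end]
Varint 2: bytes[2:4] = D5 05 -> value 725 (2 byte(s))
  byte[4]=0xC8 cont=1 payload=0x48=72: acc |= 72<<0 -> acc=72 shift=7
  byte[5]=0x2C cont=0 payload=0x2C=44: acc |= 44<<7 -> acc=5704 shift=14 [end]
Varint 3: bytes[4:6] = C8 2C -> value 5704 (2 byte(s))
  byte[6]=0xA3 cont=1 payload=0x23=35: acc |= 35<<0 -> acc=35 shift=7
  byte[7]=0xF2 cont=1 payload=0x72=114: acc |= 114<<7 -> acc=14627 shift=14
  byte[8]=0xC8 cont=1 payload=0x48=72: acc |= 72<<14 -> acc=1194275 shift=21
  byte[9]=0x36 cont=0 payload=0x36=54: acc |= 54<<21 -> acc=114440483 shift=28 [end]
Varint 4: bytes[6:10] = A3 F2 C8 36 -> value 114440483 (4 byte(s))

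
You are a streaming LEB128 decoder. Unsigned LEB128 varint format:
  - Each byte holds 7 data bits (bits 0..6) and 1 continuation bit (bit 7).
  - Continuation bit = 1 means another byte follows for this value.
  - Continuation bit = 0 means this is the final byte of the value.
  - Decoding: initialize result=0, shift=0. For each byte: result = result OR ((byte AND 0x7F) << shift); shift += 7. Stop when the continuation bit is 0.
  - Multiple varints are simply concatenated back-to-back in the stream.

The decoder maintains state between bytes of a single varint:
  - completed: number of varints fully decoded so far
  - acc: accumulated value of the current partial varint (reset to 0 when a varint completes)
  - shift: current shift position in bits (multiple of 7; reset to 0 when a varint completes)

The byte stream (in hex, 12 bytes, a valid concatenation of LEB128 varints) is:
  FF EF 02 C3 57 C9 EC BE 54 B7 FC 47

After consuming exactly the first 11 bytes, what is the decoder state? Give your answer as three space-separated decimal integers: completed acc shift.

byte[0]=0xFF cont=1 payload=0x7F: acc |= 127<<0 -> completed=0 acc=127 shift=7
byte[1]=0xEF cont=1 payload=0x6F: acc |= 111<<7 -> completed=0 acc=14335 shift=14
byte[2]=0x02 cont=0 payload=0x02: varint #1 complete (value=47103); reset -> completed=1 acc=0 shift=0
byte[3]=0xC3 cont=1 payload=0x43: acc |= 67<<0 -> completed=1 acc=67 shift=7
byte[4]=0x57 cont=0 payload=0x57: varint #2 complete (value=11203); reset -> completed=2 acc=0 shift=0
byte[5]=0xC9 cont=1 payload=0x49: acc |= 73<<0 -> completed=2 acc=73 shift=7
byte[6]=0xEC cont=1 payload=0x6C: acc |= 108<<7 -> completed=2 acc=13897 shift=14
byte[7]=0xBE cont=1 payload=0x3E: acc |= 62<<14 -> completed=2 acc=1029705 shift=21
byte[8]=0x54 cont=0 payload=0x54: varint #3 complete (value=177190473); reset -> completed=3 acc=0 shift=0
byte[9]=0xB7 cont=1 payload=0x37: acc |= 55<<0 -> completed=3 acc=55 shift=7
byte[10]=0xFC cont=1 payload=0x7C: acc |= 124<<7 -> completed=3 acc=15927 shift=14

Answer: 3 15927 14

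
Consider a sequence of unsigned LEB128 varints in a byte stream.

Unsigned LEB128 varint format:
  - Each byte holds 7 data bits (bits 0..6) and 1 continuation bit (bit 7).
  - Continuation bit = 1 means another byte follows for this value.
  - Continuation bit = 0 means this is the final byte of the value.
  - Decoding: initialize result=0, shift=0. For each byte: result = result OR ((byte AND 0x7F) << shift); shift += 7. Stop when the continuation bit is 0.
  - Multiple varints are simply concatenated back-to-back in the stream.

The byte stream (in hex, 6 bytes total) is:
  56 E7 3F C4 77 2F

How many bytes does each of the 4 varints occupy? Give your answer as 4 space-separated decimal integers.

  byte[0]=0x56 cont=0 payload=0x56=86: acc |= 86<<0 -> acc=86 shift=7 [end]
Varint 1: bytes[0:1] = 56 -> value 86 (1 byte(s))
  byte[1]=0xE7 cont=1 payload=0x67=103: acc |= 103<<0 -> acc=103 shift=7
  byte[2]=0x3F cont=0 payload=0x3F=63: acc |= 63<<7 -> acc=8167 shift=14 [end]
Varint 2: bytes[1:3] = E7 3F -> value 8167 (2 byte(s))
  byte[3]=0xC4 cont=1 payload=0x44=68: acc |= 68<<0 -> acc=68 shift=7
  byte[4]=0x77 cont=0 payload=0x77=119: acc |= 119<<7 -> acc=15300 shift=14 [end]
Varint 3: bytes[3:5] = C4 77 -> value 15300 (2 byte(s))
  byte[5]=0x2F cont=0 payload=0x2F=47: acc |= 47<<0 -> acc=47 shift=7 [end]
Varint 4: bytes[5:6] = 2F -> value 47 (1 byte(s))

Answer: 1 2 2 1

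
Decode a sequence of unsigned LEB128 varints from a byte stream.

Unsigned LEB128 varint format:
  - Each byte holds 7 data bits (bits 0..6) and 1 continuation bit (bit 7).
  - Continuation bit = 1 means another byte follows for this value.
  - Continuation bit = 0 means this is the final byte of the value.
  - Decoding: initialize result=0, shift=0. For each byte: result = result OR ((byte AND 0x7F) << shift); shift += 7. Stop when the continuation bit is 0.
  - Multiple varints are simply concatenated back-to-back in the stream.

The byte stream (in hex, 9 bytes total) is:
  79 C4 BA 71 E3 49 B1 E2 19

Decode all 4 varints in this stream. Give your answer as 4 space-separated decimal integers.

Answer: 121 1858884 9443 422193

Derivation:
  byte[0]=0x79 cont=0 payload=0x79=121: acc |= 121<<0 -> acc=121 shift=7 [end]
Varint 1: bytes[0:1] = 79 -> value 121 (1 byte(s))
  byte[1]=0xC4 cont=1 payload=0x44=68: acc |= 68<<0 -> acc=68 shift=7
  byte[2]=0xBA cont=1 payload=0x3A=58: acc |= 58<<7 -> acc=7492 shift=14
  byte[3]=0x71 cont=0 payload=0x71=113: acc |= 113<<14 -> acc=1858884 shift=21 [end]
Varint 2: bytes[1:4] = C4 BA 71 -> value 1858884 (3 byte(s))
  byte[4]=0xE3 cont=1 payload=0x63=99: acc |= 99<<0 -> acc=99 shift=7
  byte[5]=0x49 cont=0 payload=0x49=73: acc |= 73<<7 -> acc=9443 shift=14 [end]
Varint 3: bytes[4:6] = E3 49 -> value 9443 (2 byte(s))
  byte[6]=0xB1 cont=1 payload=0x31=49: acc |= 49<<0 -> acc=49 shift=7
  byte[7]=0xE2 cont=1 payload=0x62=98: acc |= 98<<7 -> acc=12593 shift=14
  byte[8]=0x19 cont=0 payload=0x19=25: acc |= 25<<14 -> acc=422193 shift=21 [end]
Varint 4: bytes[6:9] = B1 E2 19 -> value 422193 (3 byte(s))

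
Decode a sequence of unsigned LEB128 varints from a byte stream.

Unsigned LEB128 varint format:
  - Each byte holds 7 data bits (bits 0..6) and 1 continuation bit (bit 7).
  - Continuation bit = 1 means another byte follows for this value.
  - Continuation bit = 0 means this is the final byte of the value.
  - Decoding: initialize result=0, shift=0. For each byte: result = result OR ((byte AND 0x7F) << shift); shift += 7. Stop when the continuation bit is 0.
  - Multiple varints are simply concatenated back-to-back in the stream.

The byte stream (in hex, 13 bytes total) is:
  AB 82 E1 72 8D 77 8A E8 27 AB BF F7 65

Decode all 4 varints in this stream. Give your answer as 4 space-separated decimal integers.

  byte[0]=0xAB cont=1 payload=0x2B=43: acc |= 43<<0 -> acc=43 shift=7
  byte[1]=0x82 cont=1 payload=0x02=2: acc |= 2<<7 -> acc=299 shift=14
  byte[2]=0xE1 cont=1 payload=0x61=97: acc |= 97<<14 -> acc=1589547 shift=21
  byte[3]=0x72 cont=0 payload=0x72=114: acc |= 114<<21 -> acc=240664875 shift=28 [end]
Varint 1: bytes[0:4] = AB 82 E1 72 -> value 240664875 (4 byte(s))
  byte[4]=0x8D cont=1 payload=0x0D=13: acc |= 13<<0 -> acc=13 shift=7
  byte[5]=0x77 cont=0 payload=0x77=119: acc |= 119<<7 -> acc=15245 shift=14 [end]
Varint 2: bytes[4:6] = 8D 77 -> value 15245 (2 byte(s))
  byte[6]=0x8A cont=1 payload=0x0A=10: acc |= 10<<0 -> acc=10 shift=7
  byte[7]=0xE8 cont=1 payload=0x68=104: acc |= 104<<7 -> acc=13322 shift=14
  byte[8]=0x27 cont=0 payload=0x27=39: acc |= 39<<14 -> acc=652298 shift=21 [end]
Varint 3: bytes[6:9] = 8A E8 27 -> value 652298 (3 byte(s))
  byte[9]=0xAB cont=1 payload=0x2B=43: acc |= 43<<0 -> acc=43 shift=7
  byte[10]=0xBF cont=1 payload=0x3F=63: acc |= 63<<7 -> acc=8107 shift=14
  byte[11]=0xF7 cont=1 payload=0x77=119: acc |= 119<<14 -> acc=1957803 shift=21
  byte[12]=0x65 cont=0 payload=0x65=101: acc |= 101<<21 -> acc=213770155 shift=28 [end]
Varint 4: bytes[9:13] = AB BF F7 65 -> value 213770155 (4 byte(s))

Answer: 240664875 15245 652298 213770155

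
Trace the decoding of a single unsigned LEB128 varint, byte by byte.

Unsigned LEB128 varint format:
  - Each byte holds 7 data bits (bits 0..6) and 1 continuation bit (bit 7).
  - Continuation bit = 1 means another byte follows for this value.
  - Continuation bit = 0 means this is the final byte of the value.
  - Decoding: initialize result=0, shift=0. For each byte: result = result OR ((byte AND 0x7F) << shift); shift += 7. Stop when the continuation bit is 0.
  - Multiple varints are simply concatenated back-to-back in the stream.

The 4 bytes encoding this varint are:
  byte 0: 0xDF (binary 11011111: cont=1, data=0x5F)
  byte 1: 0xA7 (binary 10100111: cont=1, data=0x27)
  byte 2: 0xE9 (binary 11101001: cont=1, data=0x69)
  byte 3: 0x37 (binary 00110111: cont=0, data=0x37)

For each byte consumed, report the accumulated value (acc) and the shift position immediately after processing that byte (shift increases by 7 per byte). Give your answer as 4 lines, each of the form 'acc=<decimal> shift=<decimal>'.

byte 0=0xDF: payload=0x5F=95, contrib = 95<<0 = 95; acc -> 95, shift -> 7
byte 1=0xA7: payload=0x27=39, contrib = 39<<7 = 4992; acc -> 5087, shift -> 14
byte 2=0xE9: payload=0x69=105, contrib = 105<<14 = 1720320; acc -> 1725407, shift -> 21
byte 3=0x37: payload=0x37=55, contrib = 55<<21 = 115343360; acc -> 117068767, shift -> 28

Answer: acc=95 shift=7
acc=5087 shift=14
acc=1725407 shift=21
acc=117068767 shift=28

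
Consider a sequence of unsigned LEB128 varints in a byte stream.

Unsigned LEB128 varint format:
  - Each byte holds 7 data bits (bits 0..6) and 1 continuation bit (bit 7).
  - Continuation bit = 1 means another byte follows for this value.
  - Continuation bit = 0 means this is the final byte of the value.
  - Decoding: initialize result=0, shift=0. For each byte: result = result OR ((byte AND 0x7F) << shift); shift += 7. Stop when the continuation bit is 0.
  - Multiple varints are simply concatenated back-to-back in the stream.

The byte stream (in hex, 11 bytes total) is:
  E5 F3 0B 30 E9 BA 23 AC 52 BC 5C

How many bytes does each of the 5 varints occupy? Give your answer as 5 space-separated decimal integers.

  byte[0]=0xE5 cont=1 payload=0x65=101: acc |= 101<<0 -> acc=101 shift=7
  byte[1]=0xF3 cont=1 payload=0x73=115: acc |= 115<<7 -> acc=14821 shift=14
  byte[2]=0x0B cont=0 payload=0x0B=11: acc |= 11<<14 -> acc=195045 shift=21 [end]
Varint 1: bytes[0:3] = E5 F3 0B -> value 195045 (3 byte(s))
  byte[3]=0x30 cont=0 payload=0x30=48: acc |= 48<<0 -> acc=48 shift=7 [end]
Varint 2: bytes[3:4] = 30 -> value 48 (1 byte(s))
  byte[4]=0xE9 cont=1 payload=0x69=105: acc |= 105<<0 -> acc=105 shift=7
  byte[5]=0xBA cont=1 payload=0x3A=58: acc |= 58<<7 -> acc=7529 shift=14
  byte[6]=0x23 cont=0 payload=0x23=35: acc |= 35<<14 -> acc=580969 shift=21 [end]
Varint 3: bytes[4:7] = E9 BA 23 -> value 580969 (3 byte(s))
  byte[7]=0xAC cont=1 payload=0x2C=44: acc |= 44<<0 -> acc=44 shift=7
  byte[8]=0x52 cont=0 payload=0x52=82: acc |= 82<<7 -> acc=10540 shift=14 [end]
Varint 4: bytes[7:9] = AC 52 -> value 10540 (2 byte(s))
  byte[9]=0xBC cont=1 payload=0x3C=60: acc |= 60<<0 -> acc=60 shift=7
  byte[10]=0x5C cont=0 payload=0x5C=92: acc |= 92<<7 -> acc=11836 shift=14 [end]
Varint 5: bytes[9:11] = BC 5C -> value 11836 (2 byte(s))

Answer: 3 1 3 2 2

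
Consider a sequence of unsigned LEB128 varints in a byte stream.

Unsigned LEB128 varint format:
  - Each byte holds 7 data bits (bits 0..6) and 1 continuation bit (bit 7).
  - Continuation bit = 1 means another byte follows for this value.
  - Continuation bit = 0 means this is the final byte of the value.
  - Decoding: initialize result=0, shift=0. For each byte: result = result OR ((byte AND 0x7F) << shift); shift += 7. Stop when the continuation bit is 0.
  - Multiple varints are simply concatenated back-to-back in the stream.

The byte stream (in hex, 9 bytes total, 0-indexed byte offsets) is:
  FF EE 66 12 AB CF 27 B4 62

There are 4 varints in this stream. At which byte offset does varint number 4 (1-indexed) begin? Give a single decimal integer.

Answer: 7

Derivation:
  byte[0]=0xFF cont=1 payload=0x7F=127: acc |= 127<<0 -> acc=127 shift=7
  byte[1]=0xEE cont=1 payload=0x6E=110: acc |= 110<<7 -> acc=14207 shift=14
  byte[2]=0x66 cont=0 payload=0x66=102: acc |= 102<<14 -> acc=1685375 shift=21 [end]
Varint 1: bytes[0:3] = FF EE 66 -> value 1685375 (3 byte(s))
  byte[3]=0x12 cont=0 payload=0x12=18: acc |= 18<<0 -> acc=18 shift=7 [end]
Varint 2: bytes[3:4] = 12 -> value 18 (1 byte(s))
  byte[4]=0xAB cont=1 payload=0x2B=43: acc |= 43<<0 -> acc=43 shift=7
  byte[5]=0xCF cont=1 payload=0x4F=79: acc |= 79<<7 -> acc=10155 shift=14
  byte[6]=0x27 cont=0 payload=0x27=39: acc |= 39<<14 -> acc=649131 shift=21 [end]
Varint 3: bytes[4:7] = AB CF 27 -> value 649131 (3 byte(s))
  byte[7]=0xB4 cont=1 payload=0x34=52: acc |= 52<<0 -> acc=52 shift=7
  byte[8]=0x62 cont=0 payload=0x62=98: acc |= 98<<7 -> acc=12596 shift=14 [end]
Varint 4: bytes[7:9] = B4 62 -> value 12596 (2 byte(s))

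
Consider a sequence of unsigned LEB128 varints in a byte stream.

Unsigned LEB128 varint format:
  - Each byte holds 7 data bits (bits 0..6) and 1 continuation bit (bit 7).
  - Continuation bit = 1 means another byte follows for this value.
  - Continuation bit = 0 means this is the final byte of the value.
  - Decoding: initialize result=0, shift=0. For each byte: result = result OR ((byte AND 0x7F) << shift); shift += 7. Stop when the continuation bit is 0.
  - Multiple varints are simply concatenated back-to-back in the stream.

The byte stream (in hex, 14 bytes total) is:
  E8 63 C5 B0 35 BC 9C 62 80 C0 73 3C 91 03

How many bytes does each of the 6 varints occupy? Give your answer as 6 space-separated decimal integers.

Answer: 2 3 3 3 1 2

Derivation:
  byte[0]=0xE8 cont=1 payload=0x68=104: acc |= 104<<0 -> acc=104 shift=7
  byte[1]=0x63 cont=0 payload=0x63=99: acc |= 99<<7 -> acc=12776 shift=14 [end]
Varint 1: bytes[0:2] = E8 63 -> value 12776 (2 byte(s))
  byte[2]=0xC5 cont=1 payload=0x45=69: acc |= 69<<0 -> acc=69 shift=7
  byte[3]=0xB0 cont=1 payload=0x30=48: acc |= 48<<7 -> acc=6213 shift=14
  byte[4]=0x35 cont=0 payload=0x35=53: acc |= 53<<14 -> acc=874565 shift=21 [end]
Varint 2: bytes[2:5] = C5 B0 35 -> value 874565 (3 byte(s))
  byte[5]=0xBC cont=1 payload=0x3C=60: acc |= 60<<0 -> acc=60 shift=7
  byte[6]=0x9C cont=1 payload=0x1C=28: acc |= 28<<7 -> acc=3644 shift=14
  byte[7]=0x62 cont=0 payload=0x62=98: acc |= 98<<14 -> acc=1609276 shift=21 [end]
Varint 3: bytes[5:8] = BC 9C 62 -> value 1609276 (3 byte(s))
  byte[8]=0x80 cont=1 payload=0x00=0: acc |= 0<<0 -> acc=0 shift=7
  byte[9]=0xC0 cont=1 payload=0x40=64: acc |= 64<<7 -> acc=8192 shift=14
  byte[10]=0x73 cont=0 payload=0x73=115: acc |= 115<<14 -> acc=1892352 shift=21 [end]
Varint 4: bytes[8:11] = 80 C0 73 -> value 1892352 (3 byte(s))
  byte[11]=0x3C cont=0 payload=0x3C=60: acc |= 60<<0 -> acc=60 shift=7 [end]
Varint 5: bytes[11:12] = 3C -> value 60 (1 byte(s))
  byte[12]=0x91 cont=1 payload=0x11=17: acc |= 17<<0 -> acc=17 shift=7
  byte[13]=0x03 cont=0 payload=0x03=3: acc |= 3<<7 -> acc=401 shift=14 [end]
Varint 6: bytes[12:14] = 91 03 -> value 401 (2 byte(s))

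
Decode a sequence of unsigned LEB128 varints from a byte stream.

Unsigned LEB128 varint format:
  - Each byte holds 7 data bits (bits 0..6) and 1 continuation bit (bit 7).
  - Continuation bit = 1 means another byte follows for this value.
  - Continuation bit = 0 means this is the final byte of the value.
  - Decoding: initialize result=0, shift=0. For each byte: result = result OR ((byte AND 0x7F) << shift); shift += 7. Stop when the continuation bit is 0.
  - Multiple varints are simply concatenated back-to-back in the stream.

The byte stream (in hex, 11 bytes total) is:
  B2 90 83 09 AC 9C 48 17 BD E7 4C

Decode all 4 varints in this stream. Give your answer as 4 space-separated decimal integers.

  byte[0]=0xB2 cont=1 payload=0x32=50: acc |= 50<<0 -> acc=50 shift=7
  byte[1]=0x90 cont=1 payload=0x10=16: acc |= 16<<7 -> acc=2098 shift=14
  byte[2]=0x83 cont=1 payload=0x03=3: acc |= 3<<14 -> acc=51250 shift=21
  byte[3]=0x09 cont=0 payload=0x09=9: acc |= 9<<21 -> acc=18925618 shift=28 [end]
Varint 1: bytes[0:4] = B2 90 83 09 -> value 18925618 (4 byte(s))
  byte[4]=0xAC cont=1 payload=0x2C=44: acc |= 44<<0 -> acc=44 shift=7
  byte[5]=0x9C cont=1 payload=0x1C=28: acc |= 28<<7 -> acc=3628 shift=14
  byte[6]=0x48 cont=0 payload=0x48=72: acc |= 72<<14 -> acc=1183276 shift=21 [end]
Varint 2: bytes[4:7] = AC 9C 48 -> value 1183276 (3 byte(s))
  byte[7]=0x17 cont=0 payload=0x17=23: acc |= 23<<0 -> acc=23 shift=7 [end]
Varint 3: bytes[7:8] = 17 -> value 23 (1 byte(s))
  byte[8]=0xBD cont=1 payload=0x3D=61: acc |= 61<<0 -> acc=61 shift=7
  byte[9]=0xE7 cont=1 payload=0x67=103: acc |= 103<<7 -> acc=13245 shift=14
  byte[10]=0x4C cont=0 payload=0x4C=76: acc |= 76<<14 -> acc=1258429 shift=21 [end]
Varint 4: bytes[8:11] = BD E7 4C -> value 1258429 (3 byte(s))

Answer: 18925618 1183276 23 1258429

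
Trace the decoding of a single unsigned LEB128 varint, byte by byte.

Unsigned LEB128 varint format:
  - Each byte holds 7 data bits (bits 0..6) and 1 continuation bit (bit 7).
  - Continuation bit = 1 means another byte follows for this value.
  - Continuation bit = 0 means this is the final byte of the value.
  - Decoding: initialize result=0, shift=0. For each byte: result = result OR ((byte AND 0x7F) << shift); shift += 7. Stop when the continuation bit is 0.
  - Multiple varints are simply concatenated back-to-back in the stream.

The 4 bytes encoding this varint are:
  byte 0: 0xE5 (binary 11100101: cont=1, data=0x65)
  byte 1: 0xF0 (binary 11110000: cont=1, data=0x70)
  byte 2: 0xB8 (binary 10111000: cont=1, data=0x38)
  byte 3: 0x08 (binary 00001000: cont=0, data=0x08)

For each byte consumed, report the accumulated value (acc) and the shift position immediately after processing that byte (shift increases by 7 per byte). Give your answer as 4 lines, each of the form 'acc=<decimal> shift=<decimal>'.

Answer: acc=101 shift=7
acc=14437 shift=14
acc=931941 shift=21
acc=17709157 shift=28

Derivation:
byte 0=0xE5: payload=0x65=101, contrib = 101<<0 = 101; acc -> 101, shift -> 7
byte 1=0xF0: payload=0x70=112, contrib = 112<<7 = 14336; acc -> 14437, shift -> 14
byte 2=0xB8: payload=0x38=56, contrib = 56<<14 = 917504; acc -> 931941, shift -> 21
byte 3=0x08: payload=0x08=8, contrib = 8<<21 = 16777216; acc -> 17709157, shift -> 28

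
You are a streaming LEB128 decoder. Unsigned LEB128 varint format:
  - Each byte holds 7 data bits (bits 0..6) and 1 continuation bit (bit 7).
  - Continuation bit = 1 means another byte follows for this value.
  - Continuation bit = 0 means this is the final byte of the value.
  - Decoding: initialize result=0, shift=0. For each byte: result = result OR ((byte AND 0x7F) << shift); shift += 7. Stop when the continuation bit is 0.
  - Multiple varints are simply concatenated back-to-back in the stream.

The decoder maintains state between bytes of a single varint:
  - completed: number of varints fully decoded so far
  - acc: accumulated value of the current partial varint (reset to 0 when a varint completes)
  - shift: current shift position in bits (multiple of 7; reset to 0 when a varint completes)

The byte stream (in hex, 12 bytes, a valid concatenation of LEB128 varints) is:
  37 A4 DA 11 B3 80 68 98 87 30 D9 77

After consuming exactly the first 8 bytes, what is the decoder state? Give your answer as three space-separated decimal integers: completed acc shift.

Answer: 3 24 7

Derivation:
byte[0]=0x37 cont=0 payload=0x37: varint #1 complete (value=55); reset -> completed=1 acc=0 shift=0
byte[1]=0xA4 cont=1 payload=0x24: acc |= 36<<0 -> completed=1 acc=36 shift=7
byte[2]=0xDA cont=1 payload=0x5A: acc |= 90<<7 -> completed=1 acc=11556 shift=14
byte[3]=0x11 cont=0 payload=0x11: varint #2 complete (value=290084); reset -> completed=2 acc=0 shift=0
byte[4]=0xB3 cont=1 payload=0x33: acc |= 51<<0 -> completed=2 acc=51 shift=7
byte[5]=0x80 cont=1 payload=0x00: acc |= 0<<7 -> completed=2 acc=51 shift=14
byte[6]=0x68 cont=0 payload=0x68: varint #3 complete (value=1703987); reset -> completed=3 acc=0 shift=0
byte[7]=0x98 cont=1 payload=0x18: acc |= 24<<0 -> completed=3 acc=24 shift=7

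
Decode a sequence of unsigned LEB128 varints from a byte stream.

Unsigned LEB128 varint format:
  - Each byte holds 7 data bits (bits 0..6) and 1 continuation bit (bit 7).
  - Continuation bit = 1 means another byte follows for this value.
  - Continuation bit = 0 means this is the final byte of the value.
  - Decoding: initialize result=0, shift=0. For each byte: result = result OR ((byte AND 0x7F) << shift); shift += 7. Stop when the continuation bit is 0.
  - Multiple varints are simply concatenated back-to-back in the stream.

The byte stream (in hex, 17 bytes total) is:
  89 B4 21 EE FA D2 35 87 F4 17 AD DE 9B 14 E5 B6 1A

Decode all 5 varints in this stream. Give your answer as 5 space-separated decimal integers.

Answer: 547337 112508270 391687 42397485 432997

Derivation:
  byte[0]=0x89 cont=1 payload=0x09=9: acc |= 9<<0 -> acc=9 shift=7
  byte[1]=0xB4 cont=1 payload=0x34=52: acc |= 52<<7 -> acc=6665 shift=14
  byte[2]=0x21 cont=0 payload=0x21=33: acc |= 33<<14 -> acc=547337 shift=21 [end]
Varint 1: bytes[0:3] = 89 B4 21 -> value 547337 (3 byte(s))
  byte[3]=0xEE cont=1 payload=0x6E=110: acc |= 110<<0 -> acc=110 shift=7
  byte[4]=0xFA cont=1 payload=0x7A=122: acc |= 122<<7 -> acc=15726 shift=14
  byte[5]=0xD2 cont=1 payload=0x52=82: acc |= 82<<14 -> acc=1359214 shift=21
  byte[6]=0x35 cont=0 payload=0x35=53: acc |= 53<<21 -> acc=112508270 shift=28 [end]
Varint 2: bytes[3:7] = EE FA D2 35 -> value 112508270 (4 byte(s))
  byte[7]=0x87 cont=1 payload=0x07=7: acc |= 7<<0 -> acc=7 shift=7
  byte[8]=0xF4 cont=1 payload=0x74=116: acc |= 116<<7 -> acc=14855 shift=14
  byte[9]=0x17 cont=0 payload=0x17=23: acc |= 23<<14 -> acc=391687 shift=21 [end]
Varint 3: bytes[7:10] = 87 F4 17 -> value 391687 (3 byte(s))
  byte[10]=0xAD cont=1 payload=0x2D=45: acc |= 45<<0 -> acc=45 shift=7
  byte[11]=0xDE cont=1 payload=0x5E=94: acc |= 94<<7 -> acc=12077 shift=14
  byte[12]=0x9B cont=1 payload=0x1B=27: acc |= 27<<14 -> acc=454445 shift=21
  byte[13]=0x14 cont=0 payload=0x14=20: acc |= 20<<21 -> acc=42397485 shift=28 [end]
Varint 4: bytes[10:14] = AD DE 9B 14 -> value 42397485 (4 byte(s))
  byte[14]=0xE5 cont=1 payload=0x65=101: acc |= 101<<0 -> acc=101 shift=7
  byte[15]=0xB6 cont=1 payload=0x36=54: acc |= 54<<7 -> acc=7013 shift=14
  byte[16]=0x1A cont=0 payload=0x1A=26: acc |= 26<<14 -> acc=432997 shift=21 [end]
Varint 5: bytes[14:17] = E5 B6 1A -> value 432997 (3 byte(s))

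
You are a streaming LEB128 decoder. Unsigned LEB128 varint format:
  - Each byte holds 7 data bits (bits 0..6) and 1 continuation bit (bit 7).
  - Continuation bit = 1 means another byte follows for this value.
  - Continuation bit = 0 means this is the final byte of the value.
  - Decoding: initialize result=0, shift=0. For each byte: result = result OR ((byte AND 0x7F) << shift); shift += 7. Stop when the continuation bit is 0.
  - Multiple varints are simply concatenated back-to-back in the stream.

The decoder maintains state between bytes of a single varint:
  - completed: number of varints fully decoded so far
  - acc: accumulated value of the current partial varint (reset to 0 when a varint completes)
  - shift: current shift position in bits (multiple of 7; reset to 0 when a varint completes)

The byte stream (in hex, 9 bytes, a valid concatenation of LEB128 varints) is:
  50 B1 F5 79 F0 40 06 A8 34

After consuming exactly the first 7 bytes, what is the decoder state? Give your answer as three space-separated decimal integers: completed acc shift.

byte[0]=0x50 cont=0 payload=0x50: varint #1 complete (value=80); reset -> completed=1 acc=0 shift=0
byte[1]=0xB1 cont=1 payload=0x31: acc |= 49<<0 -> completed=1 acc=49 shift=7
byte[2]=0xF5 cont=1 payload=0x75: acc |= 117<<7 -> completed=1 acc=15025 shift=14
byte[3]=0x79 cont=0 payload=0x79: varint #2 complete (value=1997489); reset -> completed=2 acc=0 shift=0
byte[4]=0xF0 cont=1 payload=0x70: acc |= 112<<0 -> completed=2 acc=112 shift=7
byte[5]=0x40 cont=0 payload=0x40: varint #3 complete (value=8304); reset -> completed=3 acc=0 shift=0
byte[6]=0x06 cont=0 payload=0x06: varint #4 complete (value=6); reset -> completed=4 acc=0 shift=0

Answer: 4 0 0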